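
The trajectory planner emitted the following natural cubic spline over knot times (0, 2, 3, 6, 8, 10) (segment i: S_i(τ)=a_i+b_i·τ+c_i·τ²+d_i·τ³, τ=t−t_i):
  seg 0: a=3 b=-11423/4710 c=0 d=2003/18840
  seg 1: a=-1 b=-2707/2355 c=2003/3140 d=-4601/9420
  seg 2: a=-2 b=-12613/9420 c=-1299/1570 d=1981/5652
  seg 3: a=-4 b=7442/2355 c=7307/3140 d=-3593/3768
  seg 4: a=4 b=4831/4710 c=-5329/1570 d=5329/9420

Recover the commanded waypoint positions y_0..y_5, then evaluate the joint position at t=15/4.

y_0=3 y_1=-1 y_2=-2 y_3=-4 y_4=4 y_5=-3
S(15/4) = -667541/200960

y_0 = S_0(0) = a_0 = 3
y_1 = S_1(0) = a_1 = -1
y_2 = S_2(0) = a_2 = -2
y_3 = S_3(0) = a_3 = -4
y_4 = S_4(0) = a_4 = 4
y_5 = S_4(2) = -3
t_q=15/4 is in segment 2 (τ=3/4); S_2(τ)=-667541/200960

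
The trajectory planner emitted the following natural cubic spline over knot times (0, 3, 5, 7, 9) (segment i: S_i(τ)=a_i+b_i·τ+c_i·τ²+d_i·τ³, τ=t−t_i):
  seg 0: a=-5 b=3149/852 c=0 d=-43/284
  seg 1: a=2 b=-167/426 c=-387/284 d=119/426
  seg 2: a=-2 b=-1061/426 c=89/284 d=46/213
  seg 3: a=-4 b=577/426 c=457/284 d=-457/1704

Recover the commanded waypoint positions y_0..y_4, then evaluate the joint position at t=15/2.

y_0 = S_0(0) = a_0 = -5
y_1 = S_1(0) = a_1 = 2
y_2 = S_2(0) = a_2 = -2
y_3 = S_3(0) = a_3 = -4
y_4 = S_3(2) = 3
t_q=15/2 is in segment 3 (τ=1/2); S_3(τ)=-13423/4544

y_0=-5 y_1=2 y_2=-2 y_3=-4 y_4=3
S(15/2) = -13423/4544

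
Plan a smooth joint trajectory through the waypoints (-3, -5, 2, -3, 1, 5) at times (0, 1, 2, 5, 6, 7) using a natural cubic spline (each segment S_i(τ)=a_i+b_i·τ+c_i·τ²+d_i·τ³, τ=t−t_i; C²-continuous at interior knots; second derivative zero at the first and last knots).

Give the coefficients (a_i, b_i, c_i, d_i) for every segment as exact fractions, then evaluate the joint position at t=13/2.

Δ: Δ0=-2, Δ1=7, Δ2=-5/3, Δ3=4, Δ4=4
row 1: diag=4, rhs=54; c'=1/4, d'=27/2
row 2: denom=8−1·1/4=31/4; d'=(-52−1·27/2)/(31/4)=-262/31
row 3: denom=8−3·12/31=212/31; d'=(34−3·-262/31)/(212/31)=460/53
row 4: denom=4−1·31/212=817/212; d'=(0−1·460/53)/(817/212)=-1840/817
back: M4=-1840/817
back: M3=460/53−31/212·-1840/817=7360/817
back: M2=-262/31−12/31·7360/817=-9754/817
back: M1=27/2−1/4·-9754/817=13468/817
M: M0=0, M1=13468/817, M2=-9754/817, M3=7360/817, M4=-1840/817, M5=0
seg 0: a=-3, c=M0/2=0, d=(M1−M0)/(6·1)=6734/2451, b=Δ0−h0·(2M0+M1)/6=-11636/2451
seg 1: a=-5, c=M1/2=6734/817, d=(M2−M1)/(6·1)=-11611/2451, b=Δ1−h1·(2M1+M2)/6=8566/2451
seg 2: a=2, c=M2/2=-4877/817, d=(M3−M2)/(6·3)=199/171, b=Δ2−h2·(2M2+M3)/6=14137/2451
seg 3: a=-3, c=M3/2=3680/817, d=(M4−M3)/(6·1)=-4600/2451, b=Δ3−h3·(2M3+M4)/6=3364/2451
seg 4: a=1, c=M4/2=-920/817, d=(M5−M4)/(6·1)=920/2451, b=Δ4−h4·(2M4+M5)/6=11644/2451
t_q=13/2 → seg 4, τ=1/2; S=1+11644/2451·τ+-920/817·τ²+920/2451·τ³=2566/817

  seg 0: a=-3 b=-11636/2451 c=0 d=6734/2451
  seg 1: a=-5 b=8566/2451 c=6734/817 d=-11611/2451
  seg 2: a=2 b=14137/2451 c=-4877/817 d=199/171
  seg 3: a=-3 b=3364/2451 c=3680/817 d=-4600/2451
  seg 4: a=1 b=11644/2451 c=-920/817 d=920/2451
S(13/2) = 2566/817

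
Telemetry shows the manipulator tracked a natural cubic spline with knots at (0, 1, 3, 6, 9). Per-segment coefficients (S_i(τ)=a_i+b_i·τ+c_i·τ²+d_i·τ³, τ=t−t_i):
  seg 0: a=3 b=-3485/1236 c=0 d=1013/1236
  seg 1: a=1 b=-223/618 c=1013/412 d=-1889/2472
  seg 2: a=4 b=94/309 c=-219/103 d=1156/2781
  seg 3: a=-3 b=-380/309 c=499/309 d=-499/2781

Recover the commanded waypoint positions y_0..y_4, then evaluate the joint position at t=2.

y_0 = S_0(0) = a_0 = 3
y_1 = S_1(0) = a_1 = 1
y_2 = S_2(0) = a_2 = 4
y_3 = S_3(0) = a_3 = -3
y_4 = S_3(3) = 3
t_q=2 is in segment 1 (τ=1); S_1(τ)=1923/824

y_0=3 y_1=1 y_2=4 y_3=-3 y_4=3
S(2) = 1923/824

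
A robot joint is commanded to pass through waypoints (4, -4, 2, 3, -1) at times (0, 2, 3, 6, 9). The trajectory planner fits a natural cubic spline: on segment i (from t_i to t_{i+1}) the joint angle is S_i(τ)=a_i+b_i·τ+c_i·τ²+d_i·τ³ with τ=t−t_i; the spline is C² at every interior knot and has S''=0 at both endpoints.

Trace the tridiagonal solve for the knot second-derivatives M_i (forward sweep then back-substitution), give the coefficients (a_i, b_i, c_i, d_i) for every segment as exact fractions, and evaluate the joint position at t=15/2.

Δ: Δ0=-4, Δ1=6, Δ2=1/3, Δ3=-4/3
row 1: diag=6, rhs=60; c'=1/6, d'=10
row 2: denom=8−1·1/6=47/6; d'=(-34−1·10)/(47/6)=-264/47
row 3: denom=12−3·18/47=510/47; d'=(-10−3·-264/47)/(510/47)=161/255
back: M3=161/255
back: M2=-264/47−18/47·161/255=-498/85
back: M1=10−1/6·-498/85=933/85
M: M0=0, M1=933/85, M2=-498/85, M3=161/255, M4=0
seg 0: a=4, c=M0/2=0, d=(M1−M0)/(6·2)=311/340, b=Δ0−h0·(2M0+M1)/6=-651/85
seg 1: a=-4, c=M1/2=933/170, d=(M2−M1)/(6·1)=-477/170, b=Δ1−h1·(2M1+M2)/6=282/85
seg 2: a=2, c=M2/2=-249/85, d=(M3−M2)/(6·3)=331/918, b=Δ2−h2·(2M2+M3)/6=999/170
seg 3: a=3, c=M3/2=161/510, d=(M4−M3)/(6·3)=-161/4590, b=Δ3−h3·(2M3+M4)/6=-167/85
t_q=15/2 → seg 3, τ=3/2; S=3+-167/85·τ+161/510·τ²+-161/4590·τ³=877/1360

  seg 0: a=4 b=-651/85 c=0 d=311/340
  seg 1: a=-4 b=282/85 c=933/170 d=-477/170
  seg 2: a=2 b=999/170 c=-249/85 d=331/918
  seg 3: a=3 b=-167/85 c=161/510 d=-161/4590
S(15/2) = 877/1360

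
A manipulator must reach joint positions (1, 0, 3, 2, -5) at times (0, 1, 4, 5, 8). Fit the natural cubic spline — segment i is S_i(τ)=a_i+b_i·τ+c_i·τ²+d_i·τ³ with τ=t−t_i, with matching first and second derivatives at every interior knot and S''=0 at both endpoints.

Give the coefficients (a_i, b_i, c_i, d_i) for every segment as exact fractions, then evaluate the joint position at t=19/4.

Δ: Δ0=-1, Δ1=1, Δ2=-1, Δ3=-7/3
row 1: diag=8, rhs=12; c'=3/8, d'=3/2
row 2: denom=8−3·3/8=55/8; d'=(-12−3·3/2)/(55/8)=-12/5
row 3: denom=8−1·8/55=432/55; d'=(-8−1·-12/5)/(432/55)=-77/108
back: M3=-77/108
back: M2=-12/5−8/55·-77/108=-62/27
back: M1=3/2−3/8·-62/27=85/36
M: M0=0, M1=85/36, M2=-62/27, M3=-77/108, M4=0
seg 0: a=1, c=M0/2=0, d=(M1−M0)/(6·1)=85/216, b=Δ0−h0·(2M0+M1)/6=-301/216
seg 1: a=0, c=M1/2=85/72, d=(M2−M1)/(6·3)=-503/1944, b=Δ1−h1·(2M1+M2)/6=-23/108
seg 2: a=3, c=M2/2=-31/27, d=(M3−M2)/(6·1)=19/72, b=Δ2−h2·(2M2+M3)/6=-25/216
seg 3: a=2, c=M3/2=-77/216, d=(M4−M3)/(6·3)=77/1944, b=Δ3−h3·(2M3+M4)/6=-175/108
t_q=19/4 → seg 2, τ=3/4; S=3+-25/216·τ+-31/27·τ²+19/72·τ³=10961/4608

  seg 0: a=1 b=-301/216 c=0 d=85/216
  seg 1: a=0 b=-23/108 c=85/72 d=-503/1944
  seg 2: a=3 b=-25/216 c=-31/27 d=19/72
  seg 3: a=2 b=-175/108 c=-77/216 d=77/1944
S(19/4) = 10961/4608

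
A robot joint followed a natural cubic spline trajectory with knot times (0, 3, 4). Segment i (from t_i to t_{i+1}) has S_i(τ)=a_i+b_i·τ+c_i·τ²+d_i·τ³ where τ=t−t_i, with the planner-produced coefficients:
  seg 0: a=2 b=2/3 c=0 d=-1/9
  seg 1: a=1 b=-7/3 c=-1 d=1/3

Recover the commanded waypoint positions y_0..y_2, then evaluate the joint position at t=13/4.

y_0 = S_0(0) = a_0 = 2
y_1 = S_1(0) = a_1 = 1
y_2 = S_1(1) = -2
t_q=13/4 is in segment 1 (τ=1/4); S_1(τ)=23/64

y_0=2 y_1=1 y_2=-2
S(13/4) = 23/64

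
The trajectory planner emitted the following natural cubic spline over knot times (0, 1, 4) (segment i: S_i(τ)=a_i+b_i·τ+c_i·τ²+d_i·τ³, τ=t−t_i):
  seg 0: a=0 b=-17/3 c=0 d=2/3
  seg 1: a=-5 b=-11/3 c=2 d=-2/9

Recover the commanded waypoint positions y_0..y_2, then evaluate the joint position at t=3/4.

y_0=0 y_1=-5 y_2=-4
S(3/4) = -127/32

y_0 = S_0(0) = a_0 = 0
y_1 = S_1(0) = a_1 = -5
y_2 = S_1(3) = -4
t_q=3/4 is in segment 0 (τ=3/4); S_0(τ)=-127/32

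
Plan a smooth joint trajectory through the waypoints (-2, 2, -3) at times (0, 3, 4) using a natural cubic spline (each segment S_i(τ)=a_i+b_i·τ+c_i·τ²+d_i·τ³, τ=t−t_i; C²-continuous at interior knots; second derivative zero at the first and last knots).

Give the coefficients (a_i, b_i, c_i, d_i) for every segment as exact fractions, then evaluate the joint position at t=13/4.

Δ: Δ0=4/3, Δ1=-5
row 1: diag=8, rhs=-38; c'=1/8, d'=-19/4
back: M1=-19/4
M: M0=0, M1=-19/4, M2=0
seg 0: a=-2, c=M0/2=0, d=(M1−M0)/(6·3)=-19/72, b=Δ0−h0·(2M0+M1)/6=89/24
seg 1: a=2, c=M1/2=-19/8, d=(M2−M1)/(6·1)=19/24, b=Δ1−h1·(2M1+M2)/6=-41/12
t_q=13/4 → seg 1, τ=1/4; S=2+-41/12·τ+-19/8·τ²+19/24·τ³=517/512

  seg 0: a=-2 b=89/24 c=0 d=-19/72
  seg 1: a=2 b=-41/12 c=-19/8 d=19/24
S(13/4) = 517/512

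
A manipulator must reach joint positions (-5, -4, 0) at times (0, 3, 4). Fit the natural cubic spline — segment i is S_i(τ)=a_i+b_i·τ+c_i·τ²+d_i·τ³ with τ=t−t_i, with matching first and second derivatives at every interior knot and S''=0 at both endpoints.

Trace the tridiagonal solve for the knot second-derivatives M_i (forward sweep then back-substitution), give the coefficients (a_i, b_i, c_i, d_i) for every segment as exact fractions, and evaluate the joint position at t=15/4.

  seg 0: a=-5 b=-25/24 c=0 d=11/72
  seg 1: a=-4 b=37/12 c=11/8 d=-11/24
S(15/4) = -567/512

Δ: Δ0=1/3, Δ1=4
row 1: diag=8, rhs=22; c'=1/8, d'=11/4
back: M1=11/4
M: M0=0, M1=11/4, M2=0
seg 0: a=-5, c=M0/2=0, d=(M1−M0)/(6·3)=11/72, b=Δ0−h0·(2M0+M1)/6=-25/24
seg 1: a=-4, c=M1/2=11/8, d=(M2−M1)/(6·1)=-11/24, b=Δ1−h1·(2M1+M2)/6=37/12
t_q=15/4 → seg 1, τ=3/4; S=-4+37/12·τ+11/8·τ²+-11/24·τ³=-567/512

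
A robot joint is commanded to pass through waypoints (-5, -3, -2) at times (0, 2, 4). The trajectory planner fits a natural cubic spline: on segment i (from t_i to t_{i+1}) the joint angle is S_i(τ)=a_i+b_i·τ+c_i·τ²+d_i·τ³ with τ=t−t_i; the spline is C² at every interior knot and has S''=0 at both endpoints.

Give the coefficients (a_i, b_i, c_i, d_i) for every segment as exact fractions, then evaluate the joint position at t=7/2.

  seg 0: a=-5 b=9/8 c=0 d=-1/32
  seg 1: a=-3 b=3/4 c=-3/16 d=1/32
S(7/2) = -561/256

Δ: Δ0=1, Δ1=1/2
row 1: diag=8, rhs=-3; c'=1/4, d'=-3/8
back: M1=-3/8
M: M0=0, M1=-3/8, M2=0
seg 0: a=-5, c=M0/2=0, d=(M1−M0)/(6·2)=-1/32, b=Δ0−h0·(2M0+M1)/6=9/8
seg 1: a=-3, c=M1/2=-3/16, d=(M2−M1)/(6·2)=1/32, b=Δ1−h1·(2M1+M2)/6=3/4
t_q=7/2 → seg 1, τ=3/2; S=-3+3/4·τ+-3/16·τ²+1/32·τ³=-561/256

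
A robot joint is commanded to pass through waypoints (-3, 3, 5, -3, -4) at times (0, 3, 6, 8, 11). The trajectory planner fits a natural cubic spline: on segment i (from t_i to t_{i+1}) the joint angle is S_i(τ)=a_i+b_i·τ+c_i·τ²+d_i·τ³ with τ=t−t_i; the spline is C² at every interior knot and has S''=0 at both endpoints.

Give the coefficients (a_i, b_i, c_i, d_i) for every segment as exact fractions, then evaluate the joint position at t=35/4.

  seg 0: a=-3 b=337/177 c=0 d=17/1593
  seg 1: a=3 b=388/177 c=17/177 d=-107/531
  seg 2: a=5 b=-473/177 c=-304/177 d=373/708
  seg 3: a=-3 b=-190/59 c=511/354 d=-511/3186
S(35/4) = -35275/7552

Δ: Δ0=2, Δ1=2/3, Δ2=-4, Δ3=-1/3
row 1: diag=12, rhs=-8; c'=1/4, d'=-2/3
row 2: denom=10−3·1/4=37/4; d'=(-28−3·-2/3)/(37/4)=-104/37
row 3: denom=10−2·8/37=354/37; d'=(22−2·-104/37)/(354/37)=511/177
back: M3=511/177
back: M2=-104/37−8/37·511/177=-608/177
back: M1=-2/3−1/4·-608/177=34/177
M: M0=0, M1=34/177, M2=-608/177, M3=511/177, M4=0
seg 0: a=-3, c=M0/2=0, d=(M1−M0)/(6·3)=17/1593, b=Δ0−h0·(2M0+M1)/6=337/177
seg 1: a=3, c=M1/2=17/177, d=(M2−M1)/(6·3)=-107/531, b=Δ1−h1·(2M1+M2)/6=388/177
seg 2: a=5, c=M2/2=-304/177, d=(M3−M2)/(6·2)=373/708, b=Δ2−h2·(2M2+M3)/6=-473/177
seg 3: a=-3, c=M3/2=511/354, d=(M4−M3)/(6·3)=-511/3186, b=Δ3−h3·(2M3+M4)/6=-190/59
t_q=35/4 → seg 3, τ=3/4; S=-3+-190/59·τ+511/354·τ²+-511/3186·τ³=-35275/7552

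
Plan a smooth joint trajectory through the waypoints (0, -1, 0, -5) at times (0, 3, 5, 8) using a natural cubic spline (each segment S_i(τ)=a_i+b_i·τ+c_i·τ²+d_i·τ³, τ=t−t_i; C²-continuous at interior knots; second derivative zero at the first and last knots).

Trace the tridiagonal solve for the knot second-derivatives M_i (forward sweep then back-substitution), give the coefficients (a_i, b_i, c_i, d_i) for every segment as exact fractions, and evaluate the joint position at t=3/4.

Δ: Δ0=-1/3, Δ1=1/2, Δ2=-5/3
row 1: diag=10, rhs=5; c'=1/5, d'=1/2
row 2: denom=10−2·1/5=48/5; d'=(-13−2·1/2)/(48/5)=-35/24
back: M2=-35/24
back: M1=1/2−1/5·-35/24=19/24
M: M0=0, M1=19/24, M2=-35/24, M3=0
seg 0: a=0, c=M0/2=0, d=(M1−M0)/(6·3)=19/432, b=Δ0−h0·(2M0+M1)/6=-35/48
seg 1: a=-1, c=M1/2=19/48, d=(M2−M1)/(6·2)=-3/16, b=Δ1−h1·(2M1+M2)/6=11/24
seg 2: a=0, c=M2/2=-35/48, d=(M3−M2)/(6·3)=35/432, b=Δ2−h2·(2M2+M3)/6=-5/24
t_q=3/4 → seg 0, τ=3/4; S=0+-35/48·τ+0·τ²+19/432·τ³=-541/1024

  seg 0: a=0 b=-35/48 c=0 d=19/432
  seg 1: a=-1 b=11/24 c=19/48 d=-3/16
  seg 2: a=0 b=-5/24 c=-35/48 d=35/432
S(3/4) = -541/1024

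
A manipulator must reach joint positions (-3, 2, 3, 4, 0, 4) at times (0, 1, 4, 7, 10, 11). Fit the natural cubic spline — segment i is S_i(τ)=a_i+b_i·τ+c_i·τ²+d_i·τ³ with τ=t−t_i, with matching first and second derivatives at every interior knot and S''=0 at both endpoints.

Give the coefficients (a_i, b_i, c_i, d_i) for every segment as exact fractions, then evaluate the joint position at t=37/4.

Δ: Δ0=5, Δ1=1/3, Δ2=1/3, Δ3=-4/3, Δ4=4
row 1: diag=8, rhs=-28; c'=3/8, d'=-7/2
row 2: denom=12−3·3/8=87/8; d'=(0−3·-7/2)/(87/8)=28/29
row 3: denom=12−3·8/29=324/29; d'=(-10−3·28/29)/(324/29)=-187/162
row 4: denom=8−3·29/108=259/36; d'=(32−3·-187/162)/(259/36)=3830/777
back: M4=3830/777
back: M3=-187/162−29/108·3830/777=-5776/2331
back: M2=28/29−8/29·-5776/2331=3844/2331
back: M1=-7/2−3/8·3844/2331=-3200/777
M: M0=0, M1=-3200/777, M2=3844/2331, M3=-5776/2331, M4=3830/777, M5=0
seg 0: a=-3, c=M0/2=0, d=(M1−M0)/(6·1)=-1600/2331, b=Δ0−h0·(2M0+M1)/6=13255/2331
seg 1: a=2, c=M1/2=-1600/777, d=(M2−M1)/(6·3)=6722/20979, b=Δ1−h1·(2M1+M2)/6=8455/2331
seg 2: a=3, c=M2/2=1922/2331, d=(M3−M2)/(6·3)=-130/567, b=Δ2−h2·(2M2+M3)/6=-179/2331
seg 3: a=4, c=M3/2=-2888/2331, d=(M4−M3)/(6·3)=8633/20979, b=Δ3−h3·(2M3+M4)/6=-3077/2331
seg 4: a=0, c=M4/2=1915/777, d=(M5−M4)/(6·1)=-1915/2331, b=Δ4−h4·(2M4+M5)/6=5494/2331
t_q=37/4 → seg 3, τ=9/4; S=4+-3077/2331·τ+-2888/2331·τ²+8633/20979·τ³=-9199/16576

  seg 0: a=-3 b=13255/2331 c=0 d=-1600/2331
  seg 1: a=2 b=8455/2331 c=-1600/777 d=6722/20979
  seg 2: a=3 b=-179/2331 c=1922/2331 d=-130/567
  seg 3: a=4 b=-3077/2331 c=-2888/2331 d=8633/20979
  seg 4: a=0 b=5494/2331 c=1915/777 d=-1915/2331
S(37/4) = -9199/16576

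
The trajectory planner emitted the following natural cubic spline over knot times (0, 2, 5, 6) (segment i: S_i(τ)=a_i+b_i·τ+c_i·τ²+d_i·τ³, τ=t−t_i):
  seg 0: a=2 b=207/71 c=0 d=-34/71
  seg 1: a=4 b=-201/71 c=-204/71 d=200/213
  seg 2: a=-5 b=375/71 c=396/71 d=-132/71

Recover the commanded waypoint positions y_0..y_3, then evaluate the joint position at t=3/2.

y_0=2 y_1=4 y_2=-5 y_3=4
S(3/2) = 1351/284

y_0 = S_0(0) = a_0 = 2
y_1 = S_1(0) = a_1 = 4
y_2 = S_2(0) = a_2 = -5
y_3 = S_2(1) = 4
t_q=3/2 is in segment 0 (τ=3/2); S_0(τ)=1351/284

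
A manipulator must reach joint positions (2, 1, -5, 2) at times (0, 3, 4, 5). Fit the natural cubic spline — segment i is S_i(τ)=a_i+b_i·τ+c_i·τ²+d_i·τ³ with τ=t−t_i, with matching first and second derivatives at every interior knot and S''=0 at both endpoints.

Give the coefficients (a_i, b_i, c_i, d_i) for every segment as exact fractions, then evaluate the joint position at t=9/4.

Δ: Δ0=-1/3, Δ1=-6, Δ2=7
row 1: diag=8, rhs=-34; c'=1/8, d'=-17/4
row 2: denom=4−1·1/8=31/8; d'=(78−1·-17/4)/(31/8)=658/31
back: M2=658/31
back: M1=-17/4−1/8·658/31=-214/31
M: M0=0, M1=-214/31, M2=658/31, M3=0
seg 0: a=2, c=M0/2=0, d=(M1−M0)/(6·3)=-107/279, b=Δ0−h0·(2M0+M1)/6=290/93
seg 1: a=1, c=M1/2=-107/31, d=(M2−M1)/(6·1)=436/93, b=Δ1−h1·(2M1+M2)/6=-673/93
seg 2: a=-5, c=M2/2=329/31, d=(M3−M2)/(6·1)=-329/93, b=Δ2−h2·(2M2+M3)/6=-7/93
t_q=9/4 → seg 0, τ=9/4; S=2+290/93·τ+0·τ²+-107/279·τ³=9221/1984

  seg 0: a=2 b=290/93 c=0 d=-107/279
  seg 1: a=1 b=-673/93 c=-107/31 d=436/93
  seg 2: a=-5 b=-7/93 c=329/31 d=-329/93
S(9/4) = 9221/1984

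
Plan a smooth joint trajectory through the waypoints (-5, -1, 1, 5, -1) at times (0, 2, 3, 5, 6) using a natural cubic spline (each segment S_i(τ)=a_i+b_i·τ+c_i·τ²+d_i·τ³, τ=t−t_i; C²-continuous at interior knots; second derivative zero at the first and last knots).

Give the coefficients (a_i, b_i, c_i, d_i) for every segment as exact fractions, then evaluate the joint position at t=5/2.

Δ: Δ0=2, Δ1=2, Δ2=2, Δ3=-6
row 1: diag=6, rhs=0; c'=1/6, d'=0
row 2: denom=6−1·1/6=35/6; d'=(0−1·0)/(35/6)=0
row 3: denom=6−2·12/35=186/35; d'=(-48−2·0)/(186/35)=-280/31
back: M3=-280/31
back: M2=0−12/35·-280/31=96/31
back: M1=0−1/6·96/31=-16/31
M: M0=0, M1=-16/31, M2=96/31, M3=-280/31, M4=0
seg 0: a=-5, c=M0/2=0, d=(M1−M0)/(6·2)=-4/93, b=Δ0−h0·(2M0+M1)/6=202/93
seg 1: a=-1, c=M1/2=-8/31, d=(M2−M1)/(6·1)=56/93, b=Δ1−h1·(2M1+M2)/6=154/93
seg 2: a=1, c=M2/2=48/31, d=(M3−M2)/(6·2)=-94/93, b=Δ2−h2·(2M2+M3)/6=274/93
seg 3: a=5, c=M3/2=-140/31, d=(M4−M3)/(6·1)=140/93, b=Δ3−h3·(2M3+M4)/6=-278/93
t_q=5/2 → seg 1, τ=1/2; S=-1+154/93·τ+-8/31·τ²+56/93·τ³=-5/31

  seg 0: a=-5 b=202/93 c=0 d=-4/93
  seg 1: a=-1 b=154/93 c=-8/31 d=56/93
  seg 2: a=1 b=274/93 c=48/31 d=-94/93
  seg 3: a=5 b=-278/93 c=-140/31 d=140/93
S(5/2) = -5/31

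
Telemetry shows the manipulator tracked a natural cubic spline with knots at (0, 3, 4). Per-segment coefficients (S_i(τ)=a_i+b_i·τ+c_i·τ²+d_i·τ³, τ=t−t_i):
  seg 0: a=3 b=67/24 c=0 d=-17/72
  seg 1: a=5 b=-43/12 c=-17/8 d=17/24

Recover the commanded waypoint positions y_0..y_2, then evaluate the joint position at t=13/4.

y_0=3 y_1=5 y_2=0
S(13/4) = 2039/512

y_0 = S_0(0) = a_0 = 3
y_1 = S_1(0) = a_1 = 5
y_2 = S_1(1) = 0
t_q=13/4 is in segment 1 (τ=1/4); S_1(τ)=2039/512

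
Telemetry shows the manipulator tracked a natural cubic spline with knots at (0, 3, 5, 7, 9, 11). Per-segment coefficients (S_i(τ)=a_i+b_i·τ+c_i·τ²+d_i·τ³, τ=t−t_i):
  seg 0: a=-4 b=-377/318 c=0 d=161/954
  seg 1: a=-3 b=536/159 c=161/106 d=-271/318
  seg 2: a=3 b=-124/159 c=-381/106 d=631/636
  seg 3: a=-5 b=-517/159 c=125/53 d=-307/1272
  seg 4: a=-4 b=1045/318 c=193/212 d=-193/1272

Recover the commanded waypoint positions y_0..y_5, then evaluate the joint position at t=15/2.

y_0 = S_0(0) = a_0 = -4
y_1 = S_1(0) = a_1 = -3
y_2 = S_2(0) = a_2 = 3
y_3 = S_3(0) = a_3 = -5
y_4 = S_4(0) = a_4 = -4
y_5 = S_4(2) = 5
t_q=15/2 is in segment 3 (τ=1/2); S_3(τ)=-20577/3392

y_0=-4 y_1=-3 y_2=3 y_3=-5 y_4=-4 y_5=5
S(15/2) = -20577/3392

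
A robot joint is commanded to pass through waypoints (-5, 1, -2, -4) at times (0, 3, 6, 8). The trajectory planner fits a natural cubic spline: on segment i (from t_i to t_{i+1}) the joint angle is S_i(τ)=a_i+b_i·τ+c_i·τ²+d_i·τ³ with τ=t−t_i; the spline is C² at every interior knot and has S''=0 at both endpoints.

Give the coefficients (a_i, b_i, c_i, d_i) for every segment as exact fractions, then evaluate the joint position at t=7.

Δ: Δ0=2, Δ1=-1, Δ2=-1
row 1: diag=12, rhs=-18; c'=1/4, d'=-3/2
row 2: denom=10−3·1/4=37/4; d'=(0−3·-3/2)/(37/4)=18/37
back: M2=18/37
back: M1=-3/2−1/4·18/37=-60/37
M: M0=0, M1=-60/37, M2=18/37, M3=0
seg 0: a=-5, c=M0/2=0, d=(M1−M0)/(6·3)=-10/111, b=Δ0−h0·(2M0+M1)/6=104/37
seg 1: a=1, c=M1/2=-30/37, d=(M2−M1)/(6·3)=13/111, b=Δ1−h1·(2M1+M2)/6=14/37
seg 2: a=-2, c=M2/2=9/37, d=(M3−M2)/(6·2)=-3/74, b=Δ2−h2·(2M2+M3)/6=-49/37
t_q=7 → seg 2, τ=1; S=-2+-49/37·τ+9/37·τ²+-3/74·τ³=-231/74

  seg 0: a=-5 b=104/37 c=0 d=-10/111
  seg 1: a=1 b=14/37 c=-30/37 d=13/111
  seg 2: a=-2 b=-49/37 c=9/37 d=-3/74
S(7) = -231/74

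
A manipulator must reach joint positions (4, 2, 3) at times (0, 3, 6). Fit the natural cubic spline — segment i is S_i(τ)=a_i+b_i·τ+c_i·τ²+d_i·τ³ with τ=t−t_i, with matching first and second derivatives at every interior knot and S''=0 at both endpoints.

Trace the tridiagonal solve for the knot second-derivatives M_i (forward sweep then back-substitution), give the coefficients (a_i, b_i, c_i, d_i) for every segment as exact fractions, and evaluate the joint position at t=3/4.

Δ: Δ0=-2/3, Δ1=1/3
row 1: diag=12, rhs=6; c'=1/4, d'=1/2
back: M1=1/2
M: M0=0, M1=1/2, M2=0
seg 0: a=4, c=M0/2=0, d=(M1−M0)/(6·3)=1/36, b=Δ0−h0·(2M0+M1)/6=-11/12
seg 1: a=2, c=M1/2=1/4, d=(M2−M1)/(6·3)=-1/36, b=Δ1−h1·(2M1+M2)/6=-1/6
t_q=3/4 → seg 0, τ=3/4; S=4+-11/12·τ+0·τ²+1/36·τ³=851/256

  seg 0: a=4 b=-11/12 c=0 d=1/36
  seg 1: a=2 b=-1/6 c=1/4 d=-1/36
S(3/4) = 851/256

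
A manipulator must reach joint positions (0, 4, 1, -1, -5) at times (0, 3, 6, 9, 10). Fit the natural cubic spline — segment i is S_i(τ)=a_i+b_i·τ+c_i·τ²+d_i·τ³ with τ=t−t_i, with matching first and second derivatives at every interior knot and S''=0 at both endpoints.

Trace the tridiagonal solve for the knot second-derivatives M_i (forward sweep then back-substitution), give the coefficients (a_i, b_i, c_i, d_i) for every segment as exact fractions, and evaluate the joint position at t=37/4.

Δ: Δ0=4/3, Δ1=-1, Δ2=-2/3, Δ3=-4
row 1: diag=12, rhs=-14; c'=1/4, d'=-7/6
row 2: denom=12−3·1/4=45/4; d'=(2−3·-7/6)/(45/4)=22/45
row 3: denom=8−3·4/15=36/5; d'=(-20−3·22/45)/(36/5)=-161/54
back: M3=-161/54
back: M2=22/45−4/15·-161/54=104/81
back: M1=-7/6−1/4·104/81=-241/162
M: M0=0, M1=-241/162, M2=104/81, M3=-161/54, M4=0
seg 0: a=0, c=M0/2=0, d=(M1−M0)/(6·3)=-241/2916, b=Δ0−h0·(2M0+M1)/6=673/324
seg 1: a=4, c=M1/2=-241/324, d=(M2−M1)/(6·3)=449/2916, b=Δ1−h1·(2M1+M2)/6=-25/162
seg 2: a=1, c=M2/2=52/81, d=(M3−M2)/(6·3)=-691/2916, b=Δ2−h2·(2M2+M3)/6=-149/324
seg 3: a=-1, c=M3/2=-161/108, d=(M4−M3)/(6·1)=161/324, b=Δ3−h3·(2M3+M4)/6=-487/162
t_q=37/4 → seg 3, τ=1/4; S=-1+-487/162·τ+-161/108·τ²+161/324·τ³=-12697/6912

  seg 0: a=0 b=673/324 c=0 d=-241/2916
  seg 1: a=4 b=-25/162 c=-241/324 d=449/2916
  seg 2: a=1 b=-149/324 c=52/81 d=-691/2916
  seg 3: a=-1 b=-487/162 c=-161/108 d=161/324
S(37/4) = -12697/6912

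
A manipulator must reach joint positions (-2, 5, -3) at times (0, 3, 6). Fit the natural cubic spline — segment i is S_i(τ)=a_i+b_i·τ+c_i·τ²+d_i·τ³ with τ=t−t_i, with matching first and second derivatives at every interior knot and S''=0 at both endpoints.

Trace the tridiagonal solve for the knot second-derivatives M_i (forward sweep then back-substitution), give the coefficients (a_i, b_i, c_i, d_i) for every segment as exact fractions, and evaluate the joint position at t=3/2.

Δ: Δ0=7/3, Δ1=-8/3
row 1: diag=12, rhs=-30; c'=1/4, d'=-5/2
back: M1=-5/2
M: M0=0, M1=-5/2, M2=0
seg 0: a=-2, c=M0/2=0, d=(M1−M0)/(6·3)=-5/36, b=Δ0−h0·(2M0+M1)/6=43/12
seg 1: a=5, c=M1/2=-5/4, d=(M2−M1)/(6·3)=5/36, b=Δ1−h1·(2M1+M2)/6=-1/6
t_q=3/2 → seg 0, τ=3/2; S=-2+43/12·τ+0·τ²+-5/36·τ³=93/32

  seg 0: a=-2 b=43/12 c=0 d=-5/36
  seg 1: a=5 b=-1/6 c=-5/4 d=5/36
S(3/2) = 93/32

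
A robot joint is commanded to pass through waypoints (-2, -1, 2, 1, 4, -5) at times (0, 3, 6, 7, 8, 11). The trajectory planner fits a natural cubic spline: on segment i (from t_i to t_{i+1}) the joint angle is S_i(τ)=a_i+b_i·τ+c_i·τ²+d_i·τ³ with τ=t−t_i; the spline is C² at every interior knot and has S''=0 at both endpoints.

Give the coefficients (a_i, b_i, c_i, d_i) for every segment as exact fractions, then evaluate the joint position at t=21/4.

Δ: Δ0=1/3, Δ1=1, Δ2=-1, Δ3=3, Δ4=-3
row 1: diag=12, rhs=4; c'=1/4, d'=1/3
row 2: denom=8−3·1/4=29/4; d'=(-12−3·1/3)/(29/4)=-52/29
row 3: denom=4−1·4/29=112/29; d'=(24−1·-52/29)/(112/29)=187/28
row 4: denom=8−1·29/112=867/112; d'=(-36−1·187/28)/(867/112)=-4780/867
back: M4=-4780/867
back: M3=187/28−29/112·-4780/867=7028/867
back: M2=-52/29−4/29·7028/867=-2524/867
back: M1=1/3−1/4·-2524/867=920/867
M: M0=0, M1=920/867, M2=-2524/867, M3=7028/867, M4=-4780/867, M5=0
seg 0: a=-2, c=M0/2=0, d=(M1−M0)/(6·3)=460/7803, b=Δ0−h0·(2M0+M1)/6=-57/289
seg 1: a=-1, c=M1/2=460/867, d=(M2−M1)/(6·3)=-574/2601, b=Δ1−h1·(2M1+M2)/6=403/289
seg 2: a=2, c=M2/2=-1262/867, d=(M3−M2)/(6·1)=1592/867, b=Δ2−h2·(2M2+M3)/6=-399/289
seg 3: a=1, c=M3/2=3514/867, d=(M4−M3)/(6·1)=-656/289, b=Δ3−h3·(2M3+M4)/6=1055/867
seg 4: a=4, c=M4/2=-2390/867, d=(M5−M4)/(6·3)=2390/7803, b=Δ4−h4·(2M4+M5)/6=2179/867
t_q=21/4 → seg 1, τ=9/4; S=-1+403/289·τ+460/867·τ²+-574/2601·τ³=21361/9248

  seg 0: a=-2 b=-57/289 c=0 d=460/7803
  seg 1: a=-1 b=403/289 c=460/867 d=-574/2601
  seg 2: a=2 b=-399/289 c=-1262/867 d=1592/867
  seg 3: a=1 b=1055/867 c=3514/867 d=-656/289
  seg 4: a=4 b=2179/867 c=-2390/867 d=2390/7803
S(21/4) = 21361/9248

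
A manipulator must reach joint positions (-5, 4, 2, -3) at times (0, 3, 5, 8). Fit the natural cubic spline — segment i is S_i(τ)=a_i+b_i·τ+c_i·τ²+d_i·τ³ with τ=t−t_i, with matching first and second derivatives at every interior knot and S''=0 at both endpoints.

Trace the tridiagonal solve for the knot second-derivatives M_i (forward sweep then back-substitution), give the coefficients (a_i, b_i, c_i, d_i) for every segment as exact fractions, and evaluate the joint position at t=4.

  seg 0: a=-5 b=101/24 c=0 d=-29/216
  seg 1: a=4 b=7/12 c=-29/24 d=5/24
  seg 2: a=2 b=-7/4 c=1/24 d=-1/216
S(4) = 43/12

Δ: Δ0=3, Δ1=-1, Δ2=-5/3
row 1: diag=10, rhs=-24; c'=1/5, d'=-12/5
row 2: denom=10−2·1/5=48/5; d'=(-4−2·-12/5)/(48/5)=1/12
back: M2=1/12
back: M1=-12/5−1/5·1/12=-29/12
M: M0=0, M1=-29/12, M2=1/12, M3=0
seg 0: a=-5, c=M0/2=0, d=(M1−M0)/(6·3)=-29/216, b=Δ0−h0·(2M0+M1)/6=101/24
seg 1: a=4, c=M1/2=-29/24, d=(M2−M1)/(6·2)=5/24, b=Δ1−h1·(2M1+M2)/6=7/12
seg 2: a=2, c=M2/2=1/24, d=(M3−M2)/(6·3)=-1/216, b=Δ2−h2·(2M2+M3)/6=-7/4
t_q=4 → seg 1, τ=1; S=4+7/12·τ+-29/24·τ²+5/24·τ³=43/12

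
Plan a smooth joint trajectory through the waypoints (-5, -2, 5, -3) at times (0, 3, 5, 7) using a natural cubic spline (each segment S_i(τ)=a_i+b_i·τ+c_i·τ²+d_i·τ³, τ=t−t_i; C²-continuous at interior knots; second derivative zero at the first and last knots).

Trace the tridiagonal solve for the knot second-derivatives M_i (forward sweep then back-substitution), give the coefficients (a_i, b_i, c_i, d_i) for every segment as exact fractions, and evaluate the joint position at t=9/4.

Δ: Δ0=1, Δ1=7/2, Δ2=-4
row 1: diag=10, rhs=15; c'=1/5, d'=3/2
row 2: denom=8−2·1/5=38/5; d'=(-45−2·3/2)/(38/5)=-120/19
back: M2=-120/19
back: M1=3/2−1/5·-120/19=105/38
M: M0=0, M1=105/38, M2=-120/19, M3=0
seg 0: a=-5, c=M0/2=0, d=(M1−M0)/(6·3)=35/228, b=Δ0−h0·(2M0+M1)/6=-29/76
seg 1: a=-2, c=M1/2=105/76, d=(M2−M1)/(6·2)=-115/152, b=Δ1−h1·(2M1+M2)/6=143/38
seg 2: a=5, c=M2/2=-60/19, d=(M3−M2)/(6·2)=10/19, b=Δ2−h2·(2M2+M3)/6=4/19
t_q=9/4 → seg 0, τ=9/4; S=-5+-29/76·τ+0·τ²+35/228·τ³=-19991/4864

  seg 0: a=-5 b=-29/76 c=0 d=35/228
  seg 1: a=-2 b=143/38 c=105/76 d=-115/152
  seg 2: a=5 b=4/19 c=-60/19 d=10/19
S(9/4) = -19991/4864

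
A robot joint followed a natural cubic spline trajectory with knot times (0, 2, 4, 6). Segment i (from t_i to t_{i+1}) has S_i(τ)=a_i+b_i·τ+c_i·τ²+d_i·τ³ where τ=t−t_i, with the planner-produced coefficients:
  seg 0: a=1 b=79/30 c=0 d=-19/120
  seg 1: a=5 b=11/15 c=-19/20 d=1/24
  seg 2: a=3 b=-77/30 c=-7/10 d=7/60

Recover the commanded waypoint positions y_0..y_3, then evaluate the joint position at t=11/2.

y_0=1 y_1=5 y_2=3 y_3=-4
S(11/2) = -65/32

y_0 = S_0(0) = a_0 = 1
y_1 = S_1(0) = a_1 = 5
y_2 = S_2(0) = a_2 = 3
y_3 = S_2(2) = -4
t_q=11/2 is in segment 2 (τ=3/2); S_2(τ)=-65/32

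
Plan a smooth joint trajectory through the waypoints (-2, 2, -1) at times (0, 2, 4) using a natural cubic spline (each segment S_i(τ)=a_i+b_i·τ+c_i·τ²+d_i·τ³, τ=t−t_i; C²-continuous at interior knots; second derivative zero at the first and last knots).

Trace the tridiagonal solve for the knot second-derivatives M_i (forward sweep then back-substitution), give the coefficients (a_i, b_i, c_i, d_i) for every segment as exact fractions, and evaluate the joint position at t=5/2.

Δ: Δ0=2, Δ1=-3/2
row 1: diag=8, rhs=-21; c'=1/4, d'=-21/8
back: M1=-21/8
M: M0=0, M1=-21/8, M2=0
seg 0: a=-2, c=M0/2=0, d=(M1−M0)/(6·2)=-7/32, b=Δ0−h0·(2M0+M1)/6=23/8
seg 1: a=2, c=M1/2=-21/16, d=(M2−M1)/(6·2)=7/32, b=Δ1−h1·(2M1+M2)/6=1/4
t_q=5/2 → seg 1, τ=1/2; S=2+1/4·τ+-21/16·τ²+7/32·τ³=467/256

  seg 0: a=-2 b=23/8 c=0 d=-7/32
  seg 1: a=2 b=1/4 c=-21/16 d=7/32
S(5/2) = 467/256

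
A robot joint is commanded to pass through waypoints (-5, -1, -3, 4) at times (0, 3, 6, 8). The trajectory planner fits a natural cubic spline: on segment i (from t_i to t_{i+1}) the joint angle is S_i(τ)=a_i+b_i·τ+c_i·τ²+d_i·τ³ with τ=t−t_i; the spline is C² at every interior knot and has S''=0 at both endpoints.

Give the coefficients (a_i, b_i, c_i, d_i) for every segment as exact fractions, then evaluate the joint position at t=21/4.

  seg 0: a=-5 b=491/222 c=0 d=-65/666
  seg 1: a=-1 b=-47/111 c=-65/74 d=59/222
  seg 2: a=-3 b=329/222 c=56/37 d=-28/111
S(21/4) = -15971/4736

Δ: Δ0=4/3, Δ1=-2/3, Δ2=7/2
row 1: diag=12, rhs=-12; c'=1/4, d'=-1
row 2: denom=10−3·1/4=37/4; d'=(25−3·-1)/(37/4)=112/37
back: M2=112/37
back: M1=-1−1/4·112/37=-65/37
M: M0=0, M1=-65/37, M2=112/37, M3=0
seg 0: a=-5, c=M0/2=0, d=(M1−M0)/(6·3)=-65/666, b=Δ0−h0·(2M0+M1)/6=491/222
seg 1: a=-1, c=M1/2=-65/74, d=(M2−M1)/(6·3)=59/222, b=Δ1−h1·(2M1+M2)/6=-47/111
seg 2: a=-3, c=M2/2=56/37, d=(M3−M2)/(6·2)=-28/111, b=Δ2−h2·(2M2+M3)/6=329/222
t_q=21/4 → seg 1, τ=9/4; S=-1+-47/111·τ+-65/74·τ²+59/222·τ³=-15971/4736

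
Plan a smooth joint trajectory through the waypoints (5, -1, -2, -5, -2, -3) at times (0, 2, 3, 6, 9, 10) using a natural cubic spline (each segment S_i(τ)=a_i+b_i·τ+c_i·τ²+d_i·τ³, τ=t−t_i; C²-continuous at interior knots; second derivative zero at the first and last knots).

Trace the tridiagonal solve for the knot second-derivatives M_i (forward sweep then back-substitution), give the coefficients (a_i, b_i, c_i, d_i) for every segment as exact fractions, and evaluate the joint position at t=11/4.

  seg 0: a=5 b=-4533/1219 c=0 d=219/1219
  seg 1: a=-1 b=-1905/1219 c=1314/1219 d=-628/1219
  seg 2: a=-2 b=-1161/1219 c=-570/1219 d=1652/10971
  seg 3: a=-5 b=375/1219 c=1082/1219 d=-2402/10971
  seg 4: a=-2 b=-339/1219 c=-1320/1219 d=440/1219
S(11/4) = -34777/19504

Δ: Δ0=-3, Δ1=-1, Δ2=-1, Δ3=1, Δ4=-1
row 1: diag=6, rhs=12; c'=1/6, d'=2
row 2: denom=8−1·1/6=47/6; d'=(0−1·2)/(47/6)=-12/47
row 3: denom=12−3·18/47=510/47; d'=(12−3·-12/47)/(510/47)=20/17
row 4: denom=8−3·47/170=1219/170; d'=(-12−3·20/17)/(1219/170)=-2640/1219
back: M4=-2640/1219
back: M3=20/17−47/170·-2640/1219=2164/1219
back: M2=-12/47−18/47·2164/1219=-1140/1219
back: M1=2−1/6·-1140/1219=2628/1219
M: M0=0, M1=2628/1219, M2=-1140/1219, M3=2164/1219, M4=-2640/1219, M5=0
seg 0: a=5, c=M0/2=0, d=(M1−M0)/(6·2)=219/1219, b=Δ0−h0·(2M0+M1)/6=-4533/1219
seg 1: a=-1, c=M1/2=1314/1219, d=(M2−M1)/(6·1)=-628/1219, b=Δ1−h1·(2M1+M2)/6=-1905/1219
seg 2: a=-2, c=M2/2=-570/1219, d=(M3−M2)/(6·3)=1652/10971, b=Δ2−h2·(2M2+M3)/6=-1161/1219
seg 3: a=-5, c=M3/2=1082/1219, d=(M4−M3)/(6·3)=-2402/10971, b=Δ3−h3·(2M3+M4)/6=375/1219
seg 4: a=-2, c=M4/2=-1320/1219, d=(M5−M4)/(6·1)=440/1219, b=Δ4−h4·(2M4+M5)/6=-339/1219
t_q=11/4 → seg 1, τ=3/4; S=-1+-1905/1219·τ+1314/1219·τ²+-628/1219·τ³=-34777/19504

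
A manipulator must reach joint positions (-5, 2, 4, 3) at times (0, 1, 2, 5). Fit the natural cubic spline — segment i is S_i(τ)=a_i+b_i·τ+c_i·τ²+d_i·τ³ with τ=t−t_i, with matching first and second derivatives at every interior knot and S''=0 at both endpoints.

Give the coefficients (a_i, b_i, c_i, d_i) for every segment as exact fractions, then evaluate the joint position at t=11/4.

  seg 0: a=-5 b=764/93 c=0 d=-113/93
  seg 1: a=2 b=425/93 c=-113/31 d=100/93
  seg 2: a=4 b=47/93 c=-13/31 d=13/279
S(11/4) = 8259/1984

Δ: Δ0=7, Δ1=2, Δ2=-1/3
row 1: diag=4, rhs=-30; c'=1/4, d'=-15/2
row 2: denom=8−1·1/4=31/4; d'=(-14−1·-15/2)/(31/4)=-26/31
back: M2=-26/31
back: M1=-15/2−1/4·-26/31=-226/31
M: M0=0, M1=-226/31, M2=-26/31, M3=0
seg 0: a=-5, c=M0/2=0, d=(M1−M0)/(6·1)=-113/93, b=Δ0−h0·(2M0+M1)/6=764/93
seg 1: a=2, c=M1/2=-113/31, d=(M2−M1)/(6·1)=100/93, b=Δ1−h1·(2M1+M2)/6=425/93
seg 2: a=4, c=M2/2=-13/31, d=(M3−M2)/(6·3)=13/279, b=Δ2−h2·(2M2+M3)/6=47/93
t_q=11/4 → seg 2, τ=3/4; S=4+47/93·τ+-13/31·τ²+13/279·τ³=8259/1984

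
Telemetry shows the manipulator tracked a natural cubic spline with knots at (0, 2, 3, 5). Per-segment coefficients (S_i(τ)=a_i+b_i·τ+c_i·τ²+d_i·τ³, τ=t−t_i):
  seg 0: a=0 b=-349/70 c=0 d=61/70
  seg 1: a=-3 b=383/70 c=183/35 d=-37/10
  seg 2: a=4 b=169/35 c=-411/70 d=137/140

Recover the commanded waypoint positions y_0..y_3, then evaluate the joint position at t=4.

y_0 = S_0(0) = a_0 = 0
y_1 = S_1(0) = a_1 = -3
y_2 = S_2(0) = a_2 = 4
y_3 = S_2(2) = -2
t_q=4 is in segment 2 (τ=1); S_2(τ)=551/140

y_0=0 y_1=-3 y_2=4 y_3=-2
S(4) = 551/140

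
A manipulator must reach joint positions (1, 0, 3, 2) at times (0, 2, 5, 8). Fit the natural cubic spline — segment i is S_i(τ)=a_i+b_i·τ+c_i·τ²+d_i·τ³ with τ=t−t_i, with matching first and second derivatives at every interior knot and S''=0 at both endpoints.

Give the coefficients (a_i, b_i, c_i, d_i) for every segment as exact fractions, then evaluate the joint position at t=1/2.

Δ: Δ0=-1/2, Δ1=1, Δ2=-1/3
row 1: diag=10, rhs=9; c'=3/10, d'=9/10
row 2: denom=12−3·3/10=111/10; d'=(-8−3·9/10)/(111/10)=-107/111
back: M2=-107/111
back: M1=9/10−3/10·-107/111=44/37
M: M0=0, M1=44/37, M2=-107/111, M3=0
seg 0: a=1, c=M0/2=0, d=(M1−M0)/(6·2)=11/111, b=Δ0−h0·(2M0+M1)/6=-199/222
seg 1: a=0, c=M1/2=22/37, d=(M2−M1)/(6·3)=-239/1998, b=Δ1−h1·(2M1+M2)/6=65/222
seg 2: a=3, c=M2/2=-107/222, d=(M3−M2)/(6·3)=107/1998, b=Δ2−h2·(2M2+M3)/6=70/111
t_q=1/2 → seg 0, τ=1/2; S=1+-199/222·τ+0·τ²+11/111·τ³=167/296

  seg 0: a=1 b=-199/222 c=0 d=11/111
  seg 1: a=0 b=65/222 c=22/37 d=-239/1998
  seg 2: a=3 b=70/111 c=-107/222 d=107/1998
S(1/2) = 167/296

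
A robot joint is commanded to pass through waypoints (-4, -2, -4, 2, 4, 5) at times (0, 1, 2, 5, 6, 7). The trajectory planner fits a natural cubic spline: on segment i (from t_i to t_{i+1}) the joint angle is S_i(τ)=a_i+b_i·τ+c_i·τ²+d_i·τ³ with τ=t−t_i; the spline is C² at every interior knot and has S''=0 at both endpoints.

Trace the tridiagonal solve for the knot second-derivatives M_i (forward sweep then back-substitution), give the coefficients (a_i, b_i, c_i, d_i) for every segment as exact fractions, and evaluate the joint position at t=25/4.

  seg 0: a=-4 b=137/43 c=0 d=-51/43
  seg 1: a=-2 b=-16/43 c=-153/43 d=83/43
  seg 2: a=-4 b=-73/43 c=96/43 d=-1/3
  seg 3: a=2 b=116/43 c=-33/43 d=3/43
  seg 4: a=4 b=59/43 c=-24/43 d=8/43
S(25/4) = 1483/344

Δ: Δ0=2, Δ1=-2, Δ2=2, Δ3=2, Δ4=1
row 1: diag=4, rhs=-24; c'=1/4, d'=-6
row 2: denom=8−1·1/4=31/4; d'=(24−1·-6)/(31/4)=120/31
row 3: denom=8−3·12/31=212/31; d'=(0−3·120/31)/(212/31)=-90/53
row 4: denom=4−1·31/212=817/212; d'=(-6−1·-90/53)/(817/212)=-48/43
back: M4=-48/43
back: M3=-90/53−31/212·-48/43=-66/43
back: M2=120/31−12/31·-66/43=192/43
back: M1=-6−1/4·192/43=-306/43
M: M0=0, M1=-306/43, M2=192/43, M3=-66/43, M4=-48/43, M5=0
seg 0: a=-4, c=M0/2=0, d=(M1−M0)/(6·1)=-51/43, b=Δ0−h0·(2M0+M1)/6=137/43
seg 1: a=-2, c=M1/2=-153/43, d=(M2−M1)/(6·1)=83/43, b=Δ1−h1·(2M1+M2)/6=-16/43
seg 2: a=-4, c=M2/2=96/43, d=(M3−M2)/(6·3)=-1/3, b=Δ2−h2·(2M2+M3)/6=-73/43
seg 3: a=2, c=M3/2=-33/43, d=(M4−M3)/(6·1)=3/43, b=Δ3−h3·(2M3+M4)/6=116/43
seg 4: a=4, c=M4/2=-24/43, d=(M5−M4)/(6·1)=8/43, b=Δ4−h4·(2M4+M5)/6=59/43
t_q=25/4 → seg 4, τ=1/4; S=4+59/43·τ+-24/43·τ²+8/43·τ³=1483/344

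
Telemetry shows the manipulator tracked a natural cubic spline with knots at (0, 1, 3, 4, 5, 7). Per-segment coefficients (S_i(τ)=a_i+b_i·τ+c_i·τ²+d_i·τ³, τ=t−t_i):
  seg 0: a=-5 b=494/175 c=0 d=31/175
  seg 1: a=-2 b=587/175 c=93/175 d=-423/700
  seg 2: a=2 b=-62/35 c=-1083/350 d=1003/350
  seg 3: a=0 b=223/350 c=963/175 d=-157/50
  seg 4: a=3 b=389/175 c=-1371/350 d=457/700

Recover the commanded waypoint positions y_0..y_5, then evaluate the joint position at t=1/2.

y_0 = S_0(0) = a_0 = -5
y_1 = S_1(0) = a_1 = -2
y_2 = S_2(0) = a_2 = 2
y_3 = S_3(0) = a_3 = 0
y_4 = S_4(0) = a_4 = 3
y_5 = S_4(2) = -3
t_q=1/2 is in segment 0 (τ=1/2); S_0(τ)=-4993/1400

y_0=-5 y_1=-2 y_2=2 y_3=0 y_4=3 y_5=-3
S(1/2) = -4993/1400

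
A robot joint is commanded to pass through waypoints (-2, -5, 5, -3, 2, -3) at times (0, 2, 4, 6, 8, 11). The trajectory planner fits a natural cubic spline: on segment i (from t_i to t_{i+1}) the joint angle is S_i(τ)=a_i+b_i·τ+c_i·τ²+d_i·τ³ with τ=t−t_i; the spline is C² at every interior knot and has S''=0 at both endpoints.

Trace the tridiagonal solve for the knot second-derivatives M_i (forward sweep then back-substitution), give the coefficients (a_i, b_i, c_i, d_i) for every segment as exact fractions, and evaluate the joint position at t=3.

Δ: Δ0=-3/2, Δ1=5, Δ2=-4, Δ3=5/2, Δ4=-5/3
row 1: diag=8, rhs=39; c'=1/4, d'=39/8
row 2: denom=8−2·1/4=15/2; d'=(-54−2·39/8)/(15/2)=-17/2
row 3: denom=8−2·4/15=112/15; d'=(39−2·-17/2)/(112/15)=15/2
row 4: denom=10−2·15/56=265/28; d'=(-25−2·15/2)/(265/28)=-224/53
back: M4=-224/53
back: M3=15/2−15/56·-224/53=915/106
back: M2=-17/2−4/15·915/106=-1145/106
back: M1=39/8−1/4·-1145/106=803/106
M: M0=0, M1=803/106, M2=-1145/106, M3=915/106, M4=-224/53, M5=0
seg 0: a=-2, c=M0/2=0, d=(M1−M0)/(6·2)=803/1272, b=Δ0−h0·(2M0+M1)/6=-640/159
seg 1: a=-5, c=M1/2=803/212, d=(M2−M1)/(6·2)=-487/318, b=Δ1−h1·(2M1+M2)/6=1129/318
seg 2: a=5, c=M2/2=-1145/212, d=(M3−M2)/(6·2)=515/318, b=Δ2−h2·(2M2+M3)/6=103/318
seg 3: a=-3, c=M3/2=915/212, d=(M4−M3)/(6·2)=-1363/1272, b=Δ3−h3·(2M3+M4)/6=-587/318
seg 4: a=2, c=M4/2=-112/53, d=(M5−M4)/(6·3)=112/477, b=Δ4−h4·(2M4+M5)/6=407/159
t_q=3 → seg 1, τ=1; S=-5+1129/318·τ+803/212·τ²+-487/318·τ³=171/212

  seg 0: a=-2 b=-640/159 c=0 d=803/1272
  seg 1: a=-5 b=1129/318 c=803/212 d=-487/318
  seg 2: a=5 b=103/318 c=-1145/212 d=515/318
  seg 3: a=-3 b=-587/318 c=915/212 d=-1363/1272
  seg 4: a=2 b=407/159 c=-112/53 d=112/477
S(3) = 171/212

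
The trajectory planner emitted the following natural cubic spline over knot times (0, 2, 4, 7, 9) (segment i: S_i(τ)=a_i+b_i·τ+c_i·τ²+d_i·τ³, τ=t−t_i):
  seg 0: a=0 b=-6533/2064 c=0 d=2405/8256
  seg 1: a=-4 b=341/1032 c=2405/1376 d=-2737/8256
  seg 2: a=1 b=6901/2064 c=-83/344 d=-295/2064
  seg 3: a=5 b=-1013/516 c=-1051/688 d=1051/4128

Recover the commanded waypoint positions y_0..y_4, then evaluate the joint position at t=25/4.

y_0 = S_0(0) = a_0 = 0
y_1 = S_1(0) = a_1 = -4
y_2 = S_2(0) = a_2 = 1
y_3 = S_3(0) = a_3 = 5
y_4 = S_3(2) = -3
t_q=25/4 is in segment 2 (τ=9/4); S_2(τ)=249811/44032

y_0=0 y_1=-4 y_2=1 y_3=5 y_4=-3
S(25/4) = 249811/44032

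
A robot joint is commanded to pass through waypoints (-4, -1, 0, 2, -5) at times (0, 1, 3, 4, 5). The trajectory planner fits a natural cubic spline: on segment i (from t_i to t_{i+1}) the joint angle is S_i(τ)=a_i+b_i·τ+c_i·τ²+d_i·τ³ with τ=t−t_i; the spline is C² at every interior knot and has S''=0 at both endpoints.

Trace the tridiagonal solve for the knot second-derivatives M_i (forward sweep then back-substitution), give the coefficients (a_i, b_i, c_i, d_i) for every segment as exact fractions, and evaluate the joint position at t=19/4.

  seg 0: a=-4 b=907/244 c=0 d=-175/244
  seg 1: a=-1 b=191/122 c=-525/244 d=395/488
  seg 2: a=0 b=163/61 c=165/61 d=-206/61
  seg 3: a=2 b=-125/61 c=-453/61 d=151/61
S(19/4) = -10423/3904

Δ: Δ0=3, Δ1=1/2, Δ2=2, Δ3=-7
row 1: diag=6, rhs=-15; c'=1/3, d'=-5/2
row 2: denom=6−2·1/3=16/3; d'=(9−2·-5/2)/(16/3)=21/8
row 3: denom=4−1·3/16=61/16; d'=(-54−1·21/8)/(61/16)=-906/61
back: M3=-906/61
back: M2=21/8−3/16·-906/61=330/61
back: M1=-5/2−1/3·330/61=-525/122
M: M0=0, M1=-525/122, M2=330/61, M3=-906/61, M4=0
seg 0: a=-4, c=M0/2=0, d=(M1−M0)/(6·1)=-175/244, b=Δ0−h0·(2M0+M1)/6=907/244
seg 1: a=-1, c=M1/2=-525/244, d=(M2−M1)/(6·2)=395/488, b=Δ1−h1·(2M1+M2)/6=191/122
seg 2: a=0, c=M2/2=165/61, d=(M3−M2)/(6·1)=-206/61, b=Δ2−h2·(2M2+M3)/6=163/61
seg 3: a=2, c=M3/2=-453/61, d=(M4−M3)/(6·1)=151/61, b=Δ3−h3·(2M3+M4)/6=-125/61
t_q=19/4 → seg 3, τ=3/4; S=2+-125/61·τ+-453/61·τ²+151/61·τ³=-10423/3904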